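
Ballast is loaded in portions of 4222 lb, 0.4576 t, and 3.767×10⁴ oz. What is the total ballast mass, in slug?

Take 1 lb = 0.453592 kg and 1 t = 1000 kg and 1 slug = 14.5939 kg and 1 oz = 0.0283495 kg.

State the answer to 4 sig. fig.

235.8 slug

4222 lb × 0.453592 = 1915.07 kg
0.4576 t × 1000 = 457.6 kg
3.767×10⁴ oz × 0.0283495 = 1067.93 kg
Sum: 1915.07 + 457.6 + 1067.93 = 3440.6 kg
In slug: 3440.6 / 14.5939 = 235.756 slug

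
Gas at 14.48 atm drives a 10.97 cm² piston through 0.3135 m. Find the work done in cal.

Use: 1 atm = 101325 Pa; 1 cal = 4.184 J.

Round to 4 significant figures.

14.48 atm → 1.46719×10⁶ Pa
10.97 cm² → 0.001097 m²
F = P × A = 1.46719×10⁶ × 0.001097 = 1609.51 N
W = F × d = 1609.51 × 0.3135 = 504.581 J
In cal: 504.581 / 4.184 = 120.598 cal

120.6 cal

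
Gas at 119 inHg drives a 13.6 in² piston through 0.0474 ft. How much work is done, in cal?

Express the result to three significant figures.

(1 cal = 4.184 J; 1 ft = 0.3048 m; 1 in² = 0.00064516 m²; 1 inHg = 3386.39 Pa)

12.2 cal

119 inHg → 402980 Pa
13.6 in² → 0.00877418 m²
F = P × A = 402980 × 0.00877418 = 3535.82 N
0.0474 ft → 0.0144475 m
W = F × d = 3535.82 × 0.0144475 = 51.0838 J
In cal: 51.0838 / 4.184 = 12.2093 cal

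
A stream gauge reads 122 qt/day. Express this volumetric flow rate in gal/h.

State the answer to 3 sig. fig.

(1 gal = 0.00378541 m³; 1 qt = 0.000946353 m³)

122 qt/day × 0.000946353 m³/qt ÷ 86400 s/day = 1.33629×10⁻⁶ m³/s
1.33629×10⁻⁶ m³/s ÷ 0.00378541 m³/gal × 3600 s/h = 1.27084 gal/h

1.27 gal/h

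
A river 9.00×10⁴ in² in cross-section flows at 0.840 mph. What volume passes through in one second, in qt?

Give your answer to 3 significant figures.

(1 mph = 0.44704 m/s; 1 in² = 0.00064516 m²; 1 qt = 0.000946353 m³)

0.840 mph × 0.44704 → 0.375514 m/s
9.00×10⁴ in² × 0.00064516 → 58.0644 m²
V = v × A × t = 0.375514 m/s × 58.0644 m² × 1 s = 21.804 m³
21.804 m³ ÷ (0.000946353 m³/qt) = 23040 qt

2.30×10⁴ qt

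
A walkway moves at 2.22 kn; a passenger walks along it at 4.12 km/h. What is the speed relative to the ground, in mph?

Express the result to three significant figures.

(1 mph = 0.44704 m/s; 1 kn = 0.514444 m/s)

5.11 mph

2.22 kn × 0.514444 → 1.14207 m/s
4.12 km/h × (1/3.6) → 1.14444 m/s
Total: 1.14207 + 1.14444 = 2.28651 m/s
In mph: 2.28651 / 0.44704 = 5.11478 mph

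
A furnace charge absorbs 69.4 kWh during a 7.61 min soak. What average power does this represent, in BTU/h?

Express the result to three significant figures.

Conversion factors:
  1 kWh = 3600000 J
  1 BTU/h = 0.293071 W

1.87×10⁶ BTU/h

69.4 kWh × 3600000 = 2.4984×10⁸ J
7.61 min × 60 = 456.6 s
P = E / t = 2.4984×10⁸ J / 456.6 s = 547175 W
547175 W ÷ (0.293071 W/BTU/h) = 1.86704×10⁶ BTU/h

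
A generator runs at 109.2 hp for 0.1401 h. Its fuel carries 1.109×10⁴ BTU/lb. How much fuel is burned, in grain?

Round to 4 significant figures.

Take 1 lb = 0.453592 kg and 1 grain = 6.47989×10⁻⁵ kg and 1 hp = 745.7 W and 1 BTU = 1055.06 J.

2.457×10⁴ grain

109.2 hp → 81430.4 W
0.1401 h → 504.36 s
E = P × t = 81430.4 × 504.36 = 4.10702×10⁷ J
1.109×10⁴ BTU/lb → 2.57955×10⁷ J/kg
m = E / e_s = 4.10702×10⁷ / 2.57955×10⁷ = 1.59215 kg
In grain: 1.59215 / 6.47989×10⁻⁵ = 24570.6 grain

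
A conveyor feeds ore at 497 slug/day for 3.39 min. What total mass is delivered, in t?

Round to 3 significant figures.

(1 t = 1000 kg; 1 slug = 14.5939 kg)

497 slug/day → 0.0839487 kg/s
3.39 min → 203.4 s
m = ṁ × t = 0.0839487 × 203.4 = 17.0752 kg
In t: 17.0752 / 1000 = 0.0170752 t

0.0171 t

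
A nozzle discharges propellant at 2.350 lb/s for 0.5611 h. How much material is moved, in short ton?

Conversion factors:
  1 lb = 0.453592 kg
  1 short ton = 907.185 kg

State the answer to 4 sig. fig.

2.350 lb/s → 1.06594 kg/s
0.5611 h → 2019.96 s
m = ṁ × t = 1.06594 × 2019.96 = 2153.16 kg
In short ton: 2153.16 / 907.185 = 2.37345 short ton

2.373 short ton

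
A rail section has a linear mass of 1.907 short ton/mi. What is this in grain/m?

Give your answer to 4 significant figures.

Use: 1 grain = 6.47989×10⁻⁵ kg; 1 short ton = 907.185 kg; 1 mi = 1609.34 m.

1.907 short ton/mi × 907.185 kg/short ton ÷ 1609.34 m/mi = 1.07498 kg/m
1.07498 kg/m ÷ 6.47989×10⁻⁵ kg/grain = 16589.5 grain/m

1.659×10⁴ grain/m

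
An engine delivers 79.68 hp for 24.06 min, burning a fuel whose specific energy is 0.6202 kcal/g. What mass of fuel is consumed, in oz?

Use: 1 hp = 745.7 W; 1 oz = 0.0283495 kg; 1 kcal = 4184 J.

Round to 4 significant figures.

1166 oz

79.68 hp → 59417.4 W
24.06 min → 1443.6 s
E = P × t = 59417.4 × 1443.6 = 8.5775×10⁷ J
0.6202 kcal/g → 2.59492×10⁶ J/kg
m = E / e_s = 8.5775×10⁷ / 2.59492×10⁶ = 33.055 kg
In oz: 33.055 / 0.0283495 = 1165.98 oz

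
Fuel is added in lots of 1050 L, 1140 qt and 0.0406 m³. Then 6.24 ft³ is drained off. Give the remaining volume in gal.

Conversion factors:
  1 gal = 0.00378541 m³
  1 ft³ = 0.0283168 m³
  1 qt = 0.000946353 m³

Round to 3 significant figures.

1050 L × 0.001 = 1.05 m³
1140 qt × 0.000946353 = 1.07884 m³
0.0406 m³ (already m³)
6.24 ft³ × 0.0283168 = 0.176697 m³
Sum: 1.05 + 1.07884 + 0.0406 − 0.176697 = 1.99274 m³
In gal: 1.99274 / 0.00378541 = 526.426 gal

526 gal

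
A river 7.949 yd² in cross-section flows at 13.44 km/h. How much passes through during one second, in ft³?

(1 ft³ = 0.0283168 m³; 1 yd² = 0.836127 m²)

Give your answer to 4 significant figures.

13.44 km/h × (1/3.6) → 3.73333 m/s
7.949 yd² × 0.836127 → 6.64637 m²
V = v × A × t = 3.73333 m/s × 6.64637 m² × 1 s = 24.8131 m³
24.8131 m³ ÷ (0.0283168 m³/ft³) = 876.268 ft³

876.3 ft³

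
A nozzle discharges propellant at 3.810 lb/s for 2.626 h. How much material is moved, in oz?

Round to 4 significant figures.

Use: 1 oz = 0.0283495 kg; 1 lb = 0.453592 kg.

3.810 lb/s → 1.72819 kg/s
2.626 h → 9453.6 s
m = ṁ × t = 1.72819 × 9453.6 = 16337.6 kg
In oz: 16337.6 / 0.0283495 = 576292 oz

5.763×10⁵ oz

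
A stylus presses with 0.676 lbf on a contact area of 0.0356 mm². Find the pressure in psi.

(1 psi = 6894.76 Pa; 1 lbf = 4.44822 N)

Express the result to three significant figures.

0.676 lbf × 4.44822 → 3.007 N
0.0356 mm² × 10⁻⁶ → 3.56×10⁻⁸ m²
P = F / A = 3.007 N / 3.56×10⁻⁸ m² = 8.44663×10⁷ Pa
8.44663×10⁷ Pa ÷ (6894.76 Pa/psi) = 12250.8 psi

1.23×10⁴ psi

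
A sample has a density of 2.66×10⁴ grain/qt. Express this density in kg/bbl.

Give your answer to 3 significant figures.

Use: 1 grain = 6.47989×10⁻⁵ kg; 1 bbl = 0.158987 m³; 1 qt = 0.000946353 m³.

290 kg/bbl

2.66×10⁴ grain/qt × 6.47989×10⁻⁵ kg/grain ÷ 0.000946353 m³/qt = 1821.36 kg/m³
1821.36 kg/m³ × 0.158987 m³/bbl = 289.573 kg/bbl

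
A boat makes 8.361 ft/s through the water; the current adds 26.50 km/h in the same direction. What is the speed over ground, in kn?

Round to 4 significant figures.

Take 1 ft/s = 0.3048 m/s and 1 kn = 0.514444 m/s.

8.361 ft/s × 0.3048 → 2.54843 m/s
26.50 km/h × (1/3.6) → 7.36111 m/s
Total: 2.54843 + 7.36111 = 9.90954 m/s
In kn: 9.90954 / 0.514444 = 19.2626 kn

19.26 kn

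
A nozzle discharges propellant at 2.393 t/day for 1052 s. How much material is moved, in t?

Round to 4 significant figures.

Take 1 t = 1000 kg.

0.02914 t

2.393 t/day → 0.0276968 kg/s
m = ṁ × t = 0.0276968 × 1052 = 29.137 kg
In t: 29.137 / 1000 = 0.029137 t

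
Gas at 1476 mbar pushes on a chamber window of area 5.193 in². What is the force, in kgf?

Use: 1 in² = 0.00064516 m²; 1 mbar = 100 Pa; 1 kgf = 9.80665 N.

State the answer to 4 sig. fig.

50.43 kgf

1476 mbar × 100 = 147600 Pa
5.193 in² × 0.00064516 = 0.00335032 m²
F = P × A = 147600 Pa × 0.00335032 m² = 494.507 N
494.507 N ÷ (9.80665 N/kgf) = 50.4257 kgf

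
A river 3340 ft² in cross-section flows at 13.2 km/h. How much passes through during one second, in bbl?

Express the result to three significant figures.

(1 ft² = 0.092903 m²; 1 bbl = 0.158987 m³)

7160 bbl

13.2 km/h × (1/3.6) = 3.66667 m/s
3340 ft² × 0.092903 = 310.296 m²
V = v × A × t = 3.66667 m/s × 310.296 m² × 1 s = 1137.75 m³
1137.75 m³ ÷ (0.158987 m³/bbl) = 7156.25 bbl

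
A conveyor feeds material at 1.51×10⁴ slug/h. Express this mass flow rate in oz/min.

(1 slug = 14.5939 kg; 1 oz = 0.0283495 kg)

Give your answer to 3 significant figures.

1.30×10⁵ oz/min

1.51×10⁴ slug/h × 14.5939 kg/slug ÷ 3600 s/h = 61.2133 kg/s
61.2133 kg/s ÷ 0.0283495 kg/oz × 60 s/min = 129554 oz/min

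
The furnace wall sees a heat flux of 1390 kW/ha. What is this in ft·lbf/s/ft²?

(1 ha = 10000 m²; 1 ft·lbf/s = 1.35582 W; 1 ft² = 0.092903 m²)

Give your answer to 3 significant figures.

9.52 ft·lbf/s/ft²

1390 kW/ha × 1000 W/kW ÷ 10000 m²/ha = 139 W/m²
139 W/m² ÷ 1.35582 W/ft·lbf/s × 0.092903 m²/ft² = 9.52451 ft·lbf/s/ft²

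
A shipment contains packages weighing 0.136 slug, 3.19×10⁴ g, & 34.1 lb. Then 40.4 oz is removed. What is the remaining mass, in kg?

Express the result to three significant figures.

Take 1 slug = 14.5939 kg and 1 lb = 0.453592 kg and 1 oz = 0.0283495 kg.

48.2 kg

0.136 slug × 14.5939 → 1.98477 kg
3.19×10⁴ g × 0.001 → 31.9 kg
34.1 lb × 0.453592 → 15.4675 kg
40.4 oz × 0.0283495 → 1.14532 kg
Result: 1.98477 + 31.9 + 15.4675 − 1.14532 = 48.207 kg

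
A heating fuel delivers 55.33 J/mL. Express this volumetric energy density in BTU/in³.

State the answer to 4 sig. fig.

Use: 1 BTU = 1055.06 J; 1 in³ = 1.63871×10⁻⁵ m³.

55.33 J/mL ÷ 10⁻⁶ m³/mL = 5.533×10⁷ J/m³
5.533×10⁷ J/m³ ÷ 1055.06 J/BTU × 1.63871×10⁻⁵ m³/in³ = 0.859381 BTU/in³

0.8594 BTU/in³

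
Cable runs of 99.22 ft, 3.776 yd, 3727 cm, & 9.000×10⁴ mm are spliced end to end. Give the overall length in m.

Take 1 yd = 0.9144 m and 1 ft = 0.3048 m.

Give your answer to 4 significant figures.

161.0 m

99.22 ft × 0.3048 → 30.2423 m
3.776 yd × 0.9144 → 3.45277 m
3727 cm × 0.01 → 37.27 m
9.000×10⁴ mm × 0.001 → 90 m
Combined: 30.2423 + 3.45277 + 37.27 + 90 = 160.965 m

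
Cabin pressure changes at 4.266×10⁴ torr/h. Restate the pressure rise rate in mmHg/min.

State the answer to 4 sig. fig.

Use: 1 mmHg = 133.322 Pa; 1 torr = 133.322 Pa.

4.266×10⁴ torr/h × 133.322 Pa/torr ÷ 3600 s/h = 1579.87 Pa/s
1579.87 Pa/s ÷ 133.322 Pa/mmHg × 60 s/min = 711.002 mmHg/min

711.0 mmHg/min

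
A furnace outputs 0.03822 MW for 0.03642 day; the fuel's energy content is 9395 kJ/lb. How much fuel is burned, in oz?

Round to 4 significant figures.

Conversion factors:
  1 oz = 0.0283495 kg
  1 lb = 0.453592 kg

0.03822 MW → 38220 W
0.03642 day → 3146.69 s
E = P × t = 38220 × 3146.69 = 1.20266×10⁸ J
9395 kJ/lb → 2.07124×10⁷ J/kg
m = E / e_s = 1.20266×10⁸ / 2.07124×10⁷ = 5.80647 kg
In oz: 5.80647 / 0.0283495 = 204.817 oz

204.8 oz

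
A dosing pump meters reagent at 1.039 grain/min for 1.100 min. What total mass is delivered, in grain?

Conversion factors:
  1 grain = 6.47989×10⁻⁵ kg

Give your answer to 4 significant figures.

1.039 grain/min → 1.1221×10⁻⁶ kg/s
1.100 min → 66 s
m = ṁ × t = 1.1221×10⁻⁶ × 66 = 7.40586×10⁻⁵ kg
In grain: 7.40586×10⁻⁵ / 6.47989×10⁻⁵ = 1.1429 grain

1.143 grain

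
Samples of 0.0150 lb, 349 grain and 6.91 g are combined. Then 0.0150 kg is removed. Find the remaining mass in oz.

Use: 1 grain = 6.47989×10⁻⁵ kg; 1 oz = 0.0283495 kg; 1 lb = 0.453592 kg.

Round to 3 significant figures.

0.0150 lb × 0.453592 = 0.00680388 kg
349 grain × 6.47989×10⁻⁵ = 0.0226148 kg
6.91 g × 0.001 = 0.00691 kg
0.0150 kg (already kg)
Net: 0.00680388 + 0.0226148 + 0.00691 − 0.015 = 0.0213287 kg
In oz: 0.0213287 / 0.0283495 = 0.752348 oz

0.752 oz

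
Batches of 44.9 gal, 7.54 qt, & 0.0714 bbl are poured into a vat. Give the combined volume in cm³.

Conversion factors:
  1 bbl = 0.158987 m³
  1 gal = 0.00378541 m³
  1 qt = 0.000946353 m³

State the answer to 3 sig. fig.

1.88×10⁵ cm³

44.9 gal × 0.00378541 = 0.169965 m³
7.54 qt × 0.000946353 = 0.0071355 m³
0.0714 bbl × 0.158987 = 0.0113517 m³
Sum: 0.169965 + 0.0071355 + 0.0113517 = 0.188452 m³
In cm³: 0.188452 / 10⁻⁶ = 188452 cm³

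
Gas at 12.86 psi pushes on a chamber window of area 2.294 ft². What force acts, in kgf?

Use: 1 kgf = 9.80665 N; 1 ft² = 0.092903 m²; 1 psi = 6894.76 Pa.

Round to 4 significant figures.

12.86 psi × 6894.76 = 88666.6 Pa
2.294 ft² × 0.092903 = 0.213119 m²
F = P × A = 88666.6 Pa × 0.213119 m² = 18896.5 N
18896.5 N ÷ (9.80665 N/kgf) = 1926.91 kgf

1927 kgf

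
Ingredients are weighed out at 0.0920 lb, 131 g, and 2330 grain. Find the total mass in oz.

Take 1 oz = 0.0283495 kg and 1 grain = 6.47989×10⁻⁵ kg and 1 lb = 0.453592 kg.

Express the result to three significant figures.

11.4 oz

0.0920 lb × 0.453592 = 0.0417305 kg
131 g × 0.001 = 0.131 kg
2330 grain × 6.47989×10⁻⁵ = 0.150981 kg
Total: 0.0417305 + 0.131 + 0.150981 = 0.323712 kg
In oz: 0.323712 / 0.0283495 = 11.4186 oz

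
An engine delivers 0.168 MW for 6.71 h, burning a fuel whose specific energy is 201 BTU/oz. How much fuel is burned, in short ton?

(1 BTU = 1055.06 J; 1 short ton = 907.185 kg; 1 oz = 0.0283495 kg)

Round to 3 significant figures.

0.598 short ton

0.168 MW → 168000 W
6.71 h → 24156 s
E = P × t = 168000 × 24156 = 4.05821×10⁹ J
201 BTU/oz → 7.48045×10⁶ J/kg
m = E / e_s = 4.05821×10⁹ / 7.48045×10⁶ = 542.509 kg
In short ton: 542.509 / 907.185 = 0.598014 short ton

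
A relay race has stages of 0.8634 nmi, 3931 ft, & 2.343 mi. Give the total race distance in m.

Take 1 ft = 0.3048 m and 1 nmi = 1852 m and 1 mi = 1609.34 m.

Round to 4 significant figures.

6568 m

0.8634 nmi × 1852 → 1599.02 m
3931 ft × 0.3048 → 1198.17 m
2.343 mi × 1609.34 → 3770.68 m
Combined: 1599.02 + 1198.17 + 3770.68 = 6567.87 m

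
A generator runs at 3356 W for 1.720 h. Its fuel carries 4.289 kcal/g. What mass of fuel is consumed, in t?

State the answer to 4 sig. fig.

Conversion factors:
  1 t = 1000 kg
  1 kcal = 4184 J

1.720 h → 6192 s
E = P × t = 3356 × 6192 = 2.07804×10⁷ J
4.289 kcal/g → 1.79452×10⁷ J/kg
m = E / e_s = 2.07804×10⁷ / 1.79452×10⁷ = 1.15799 kg
In t: 1.15799 / 1000 = 0.00115799 t

0.001158 t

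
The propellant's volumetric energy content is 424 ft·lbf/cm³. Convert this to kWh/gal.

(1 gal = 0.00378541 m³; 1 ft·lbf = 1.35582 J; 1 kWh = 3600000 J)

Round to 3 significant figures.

0.604 kWh/gal

424 ft·lbf/cm³ × 1.35582 J/ft·lbf ÷ 10⁻⁶ m³/cm³ = 5.74868×10⁸ J/m³
5.74868×10⁸ J/m³ ÷ 3600000 J/kWh × 0.00378541 m³/gal = 0.604475 kWh/gal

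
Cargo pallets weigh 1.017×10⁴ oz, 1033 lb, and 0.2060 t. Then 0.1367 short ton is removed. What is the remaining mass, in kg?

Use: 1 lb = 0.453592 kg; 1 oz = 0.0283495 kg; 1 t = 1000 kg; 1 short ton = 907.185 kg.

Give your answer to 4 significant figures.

838.9 kg

1.017×10⁴ oz × 0.0283495 = 288.314 kg
1033 lb × 0.453592 = 468.561 kg
0.2060 t × 1000 = 206 kg
0.1367 short ton × 907.185 = 124.012 kg
Sum: 288.314 + 468.561 + 206 − 124.012 = 838.863 kg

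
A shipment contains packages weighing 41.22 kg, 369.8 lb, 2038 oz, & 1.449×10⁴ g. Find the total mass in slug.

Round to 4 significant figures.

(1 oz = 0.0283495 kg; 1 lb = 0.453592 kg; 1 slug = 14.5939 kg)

41.22 kg (already kg)
369.8 lb × 0.453592 → 167.738 kg
2038 oz × 0.0283495 → 57.7763 kg
1.449×10⁴ g × 0.001 → 14.49 kg
Sum: 41.22 + 167.738 + 57.7763 + 14.49 = 281.224 kg
In slug: 281.224 / 14.5939 = 19.27 slug

19.27 slug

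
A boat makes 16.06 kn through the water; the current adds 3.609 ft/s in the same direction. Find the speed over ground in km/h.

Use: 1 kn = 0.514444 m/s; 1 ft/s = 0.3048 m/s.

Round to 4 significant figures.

33.70 km/h

16.06 kn × 0.514444 = 8.26197 m/s
3.609 ft/s × 0.3048 = 1.10002 m/s
Sum: 8.26197 + 1.10002 = 9.36199 m/s
In km/h: 9.36199 / (1/3.6) = 33.7032 km/h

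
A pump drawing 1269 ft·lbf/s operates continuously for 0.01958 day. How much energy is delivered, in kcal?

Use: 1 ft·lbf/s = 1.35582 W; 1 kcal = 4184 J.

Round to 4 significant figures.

695.7 kcal

1269 ft·lbf/s × 1.35582 → 1720.54 W
0.01958 day × 86400 → 1691.71 s
E = P × t = 1720.54 W × 1691.71 s = 2.91065×10⁶ J
2.91065×10⁶ J ÷ (4184 J/kcal) = 695.662 kcal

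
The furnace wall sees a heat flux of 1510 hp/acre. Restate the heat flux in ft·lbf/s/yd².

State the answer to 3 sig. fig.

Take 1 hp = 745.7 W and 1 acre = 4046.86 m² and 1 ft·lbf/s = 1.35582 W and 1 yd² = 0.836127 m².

172 ft·lbf/s/yd²

1510 hp/acre × 745.7 W/hp ÷ 4046.86 m²/acre = 278.242 W/m²
278.242 W/m² ÷ 1.35582 W/ft·lbf/s × 0.836127 m²/yd² = 171.59 ft·lbf/s/yd²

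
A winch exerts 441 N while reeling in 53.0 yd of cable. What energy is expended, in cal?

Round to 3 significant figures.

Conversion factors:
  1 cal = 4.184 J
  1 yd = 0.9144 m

53.0 yd × 0.9144 = 48.4632 m
W = F × d = 441 N × 48.4632 m = 21372.3 J
21372.3 J ÷ (4.184 J/cal) = 5108.1 cal

5110 cal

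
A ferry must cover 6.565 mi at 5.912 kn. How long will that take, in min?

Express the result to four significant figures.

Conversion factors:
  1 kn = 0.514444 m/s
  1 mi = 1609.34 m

6.565 mi × 1609.34 → 10565.3 m
5.912 kn × 0.514444 → 3.04139 m/s
t = d / v = 10565.3 m / 3.04139 m/s = 3473.84 s
3473.84 s ÷ (60 s/min) = 57.8973 min

57.90 min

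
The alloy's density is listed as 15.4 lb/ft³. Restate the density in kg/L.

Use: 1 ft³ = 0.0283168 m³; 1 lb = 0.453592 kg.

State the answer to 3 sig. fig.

15.4 lb/ft³ × 0.453592 kg/lb ÷ 0.0283168 m³/ft³ = 246.685 kg/m³
246.685 kg/m³ × 0.001 m³/L = 0.246685 kg/L

0.247 kg/L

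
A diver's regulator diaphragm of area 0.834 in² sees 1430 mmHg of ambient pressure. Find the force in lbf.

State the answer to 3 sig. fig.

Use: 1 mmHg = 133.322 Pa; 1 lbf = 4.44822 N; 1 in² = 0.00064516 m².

1430 mmHg × 133.322 → 190650 Pa
0.834 in² × 0.00064516 → 5.38063×10⁻⁴ m²
F = P × A = 190650 Pa × 5.38063×10⁻⁴ m² = 102.582 N
102.582 N ÷ (4.44822 N/lbf) = 23.0614 lbf

23.1 lbf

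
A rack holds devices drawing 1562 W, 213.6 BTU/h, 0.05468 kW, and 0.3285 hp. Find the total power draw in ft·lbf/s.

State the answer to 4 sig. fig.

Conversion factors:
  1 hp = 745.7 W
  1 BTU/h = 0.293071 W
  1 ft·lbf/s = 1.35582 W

1419 ft·lbf/s

1562 W (already W)
213.6 BTU/h × 0.293071 = 62.6 W
0.05468 kW × 1000 = 54.68 W
0.3285 hp × 745.7 = 244.962 W
Total: 1562 + 62.6 + 54.68 + 244.962 = 1924.24 W
In ft·lbf/s: 1924.24 / 1.35582 = 1419.24 ft·lbf/s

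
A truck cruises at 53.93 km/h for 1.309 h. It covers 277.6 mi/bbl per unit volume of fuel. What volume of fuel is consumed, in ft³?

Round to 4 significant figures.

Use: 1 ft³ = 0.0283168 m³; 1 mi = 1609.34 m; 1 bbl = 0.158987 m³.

53.93 km/h → 14.9806 m/s
1.309 h → 4712.4 s
d = v × t = 14.9806 × 4712.4 = 70594.6 m
277.6 mi/bbl → 2.81×10⁶ m/m³
V = d / (distance per unit fuel) = 70594.6 / 2.81×10⁶ = 0.0251226 m³
In ft³: 0.0251226 / 0.0283168 = 0.887198 ft³

0.8872 ft³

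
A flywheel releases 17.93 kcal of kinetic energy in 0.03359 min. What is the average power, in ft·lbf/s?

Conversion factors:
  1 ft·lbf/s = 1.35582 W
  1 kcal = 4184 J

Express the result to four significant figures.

2.745×10⁴ ft·lbf/s

17.93 kcal × 4184 = 75019.1 J
0.03359 min × 60 = 2.0154 s
P = E / t = 75019.1 J / 2.0154 s = 37222.9 W
37222.9 W ÷ (1.35582 W/ft·lbf/s) = 27454.2 ft·lbf/s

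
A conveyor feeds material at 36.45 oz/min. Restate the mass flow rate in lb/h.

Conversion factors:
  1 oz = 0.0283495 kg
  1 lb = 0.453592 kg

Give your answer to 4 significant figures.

136.7 lb/h

36.45 oz/min × 0.0283495 kg/oz ÷ 60 s/min = 0.0172223 kg/s
0.0172223 kg/s ÷ 0.453592 kg/lb × 3600 s/h = 136.687 lb/h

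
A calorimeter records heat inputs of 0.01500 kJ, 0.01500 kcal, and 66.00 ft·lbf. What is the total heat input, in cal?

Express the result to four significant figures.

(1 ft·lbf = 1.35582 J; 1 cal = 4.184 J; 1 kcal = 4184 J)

39.97 cal

0.01500 kJ × 1000 = 15 J
0.01500 kcal × 4184 = 62.76 J
66.00 ft·lbf × 1.35582 = 89.4841 J
Total: 15 + 62.76 + 89.4841 = 167.244 J
In cal: 167.244 / 4.184 = 39.9723 cal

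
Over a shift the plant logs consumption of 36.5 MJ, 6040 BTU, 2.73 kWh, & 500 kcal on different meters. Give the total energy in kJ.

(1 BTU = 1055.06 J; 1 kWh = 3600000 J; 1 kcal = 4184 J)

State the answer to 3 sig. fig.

5.48×10⁴ kJ

36.5 MJ × 1000000 = 3.65×10⁷ J
6040 BTU × 1055.06 = 6.37256×10⁶ J
2.73 kWh × 3600000 = 9.828×10⁶ J
500 kcal × 4184 = 2.092×10⁶ J
Sum: 3.65×10⁷ + 6.37256×10⁶ + 9.828×10⁶ + 2.092×10⁶ = 5.47926×10⁷ J
In kJ: 5.47926×10⁷ / 1000 = 54792.6 kJ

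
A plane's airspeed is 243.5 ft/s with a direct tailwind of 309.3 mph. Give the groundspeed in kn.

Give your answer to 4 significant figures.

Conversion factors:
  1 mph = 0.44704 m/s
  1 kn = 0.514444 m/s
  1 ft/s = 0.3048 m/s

413.0 kn

243.5 ft/s × 0.3048 = 74.2188 m/s
309.3 mph × 0.44704 = 138.269 m/s
Total: 74.2188 + 138.269 = 212.488 m/s
In kn: 212.488 / 0.514444 = 413.044 kn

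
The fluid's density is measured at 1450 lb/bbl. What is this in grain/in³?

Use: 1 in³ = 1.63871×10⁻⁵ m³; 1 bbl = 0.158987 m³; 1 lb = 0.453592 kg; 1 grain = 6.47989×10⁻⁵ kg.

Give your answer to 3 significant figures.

1050 grain/in³

1450 lb/bbl × 0.453592 kg/lb ÷ 0.158987 m³/bbl = 4136.87 kg/m³
4136.87 kg/m³ ÷ 6.47989×10⁻⁵ kg/grain × 1.63871×10⁻⁵ m³/in³ = 1046.18 grain/in³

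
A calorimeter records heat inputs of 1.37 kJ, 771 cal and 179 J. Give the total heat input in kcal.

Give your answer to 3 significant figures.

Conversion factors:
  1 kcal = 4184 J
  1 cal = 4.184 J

1.37 kJ × 1000 = 1370 J
771 cal × 4.184 = 3225.86 J
179 J (already J)
Sum: 1370 + 3225.86 + 179 = 4774.86 J
In kcal: 4774.86 / 4184 = 1.14122 kcal

1.14 kcal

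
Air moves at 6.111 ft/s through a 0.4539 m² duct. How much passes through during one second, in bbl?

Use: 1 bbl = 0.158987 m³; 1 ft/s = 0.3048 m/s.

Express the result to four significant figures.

6.111 ft/s × 0.3048 = 1.86263 m/s
V = v × A × t = 1.86263 m/s × 0.4539 m² × 1 s = 0.845448 m³
0.845448 m³ ÷ (0.158987 m³/bbl) = 5.31772 bbl

5.318 bbl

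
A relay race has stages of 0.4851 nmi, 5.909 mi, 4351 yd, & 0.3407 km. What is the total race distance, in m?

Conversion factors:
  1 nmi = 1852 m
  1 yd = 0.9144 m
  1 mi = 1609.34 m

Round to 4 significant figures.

1.473×10⁴ m

0.4851 nmi × 1852 = 898.405 m
5.909 mi × 1609.34 = 9509.59 m
4351 yd × 0.9144 = 3978.55 m
0.3407 km × 1000 = 340.7 m
Sum: 898.405 + 9509.59 + 3978.55 + 340.7 = 14727.2 m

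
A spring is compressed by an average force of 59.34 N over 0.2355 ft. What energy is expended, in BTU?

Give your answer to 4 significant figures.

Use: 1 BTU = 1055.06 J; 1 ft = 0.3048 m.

0.004037 BTU

0.2355 ft × 0.3048 = 0.0717804 m
W = F × d = 59.34 N × 0.0717804 m = 4.25945 J
4.25945 J ÷ (1055.06 J/BTU) = 0.00403716 BTU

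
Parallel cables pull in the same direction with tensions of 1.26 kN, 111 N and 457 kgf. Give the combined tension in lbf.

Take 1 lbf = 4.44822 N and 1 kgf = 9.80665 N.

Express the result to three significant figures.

1.26 kN × 1000 = 1260 N
111 N (already N)
457 kgf × 9.80665 = 4481.64 N
Sum: 1260 + 111 + 4481.64 = 5852.64 N
In lbf: 5852.64 / 4.44822 = 1315.73 lbf

1320 lbf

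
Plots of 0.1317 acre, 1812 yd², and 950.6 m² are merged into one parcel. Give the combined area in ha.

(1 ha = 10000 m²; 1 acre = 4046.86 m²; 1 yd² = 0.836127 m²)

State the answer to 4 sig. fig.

0.1317 acre × 4046.86 = 532.971 m²
1812 yd² × 0.836127 = 1515.06 m²
950.6 m² (already m²)
Combined: 532.971 + 1515.06 + 950.6 = 2998.63 m²
In ha: 2998.63 / 10000 = 0.299863 ha

0.2999 ha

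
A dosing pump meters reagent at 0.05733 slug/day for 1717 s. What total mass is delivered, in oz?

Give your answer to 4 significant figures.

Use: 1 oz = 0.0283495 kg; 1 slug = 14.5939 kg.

0.5865 oz

0.05733 slug/day → 9.68366×10⁻⁶ kg/s
m = ṁ × t = 9.68366×10⁻⁶ × 1717 = 0.0166268 kg
In oz: 0.0166268 / 0.0283495 = 0.586494 oz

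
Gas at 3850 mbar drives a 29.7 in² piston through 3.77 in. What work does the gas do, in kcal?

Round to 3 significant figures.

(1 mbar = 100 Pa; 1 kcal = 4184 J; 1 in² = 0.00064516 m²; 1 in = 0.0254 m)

3850 mbar → 385000 Pa
29.7 in² → 0.0191613 m²
F = P × A = 385000 × 0.0191613 = 7377.1 N
3.77 in → 0.095758 m
W = F × d = 7377.1 × 0.095758 = 706.416 J
In kcal: 706.416 / 4184 = 0.168837 kcal

0.169 kcal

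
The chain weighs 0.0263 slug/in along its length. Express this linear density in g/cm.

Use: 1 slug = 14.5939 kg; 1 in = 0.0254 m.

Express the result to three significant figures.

151 g/cm

0.0263 slug/in × 14.5939 kg/slug ÷ 0.0254 m/in = 15.111 kg/m
15.111 kg/m ÷ 0.001 kg/g × 0.01 m/cm = 151.11 g/cm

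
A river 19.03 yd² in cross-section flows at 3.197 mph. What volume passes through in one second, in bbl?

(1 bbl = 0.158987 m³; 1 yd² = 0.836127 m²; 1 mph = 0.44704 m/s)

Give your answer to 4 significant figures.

3.197 mph × 0.44704 = 1.42919 m/s
19.03 yd² × 0.836127 = 15.9115 m²
V = v × A × t = 1.42919 m/s × 15.9115 m² × 1 s = 22.7406 m³
22.7406 m³ ÷ (0.158987 m³/bbl) = 143.034 bbl

143.0 bbl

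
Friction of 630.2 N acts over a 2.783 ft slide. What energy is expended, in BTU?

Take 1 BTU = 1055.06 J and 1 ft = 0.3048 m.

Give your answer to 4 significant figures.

0.5067 BTU

2.783 ft × 0.3048 = 0.848258 m
W = F × d = 630.2 N × 0.848258 m = 534.572 J
534.572 J ÷ (1055.06 J/BTU) = 0.506675 BTU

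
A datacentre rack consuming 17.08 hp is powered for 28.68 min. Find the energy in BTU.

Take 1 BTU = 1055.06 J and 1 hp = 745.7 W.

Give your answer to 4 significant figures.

2.077×10⁴ BTU

17.08 hp × 745.7 → 12736.6 W
28.68 min × 60 → 1720.8 s
E = P × t = 12736.6 W × 1720.8 s = 2.19171×10⁷ J
2.19171×10⁷ J ÷ (1055.06 J/BTU) = 20773.3 BTU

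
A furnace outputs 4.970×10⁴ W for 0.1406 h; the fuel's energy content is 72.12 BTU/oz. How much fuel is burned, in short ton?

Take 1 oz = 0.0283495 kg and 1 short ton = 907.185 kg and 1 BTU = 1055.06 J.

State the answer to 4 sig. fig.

0.01033 short ton

0.1406 h → 506.16 s
E = P × t = 49700 × 506.16 = 2.51562×10⁷ J
72.12 BTU/oz → 2.68403×10⁶ J/kg
m = E / e_s = 2.51562×10⁷ / 2.68403×10⁶ = 9.37255 kg
In short ton: 9.37255 / 907.185 = 0.0103315 short ton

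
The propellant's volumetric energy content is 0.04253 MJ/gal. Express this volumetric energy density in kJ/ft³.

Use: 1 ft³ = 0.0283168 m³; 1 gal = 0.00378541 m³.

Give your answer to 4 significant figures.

318.1 kJ/ft³

0.04253 MJ/gal × 1000000 J/MJ ÷ 0.00378541 m³/gal = 1.12352×10⁷ J/m³
1.12352×10⁷ J/m³ ÷ 1000 J/kJ × 0.0283168 m³/ft³ = 318.145 kJ/ft³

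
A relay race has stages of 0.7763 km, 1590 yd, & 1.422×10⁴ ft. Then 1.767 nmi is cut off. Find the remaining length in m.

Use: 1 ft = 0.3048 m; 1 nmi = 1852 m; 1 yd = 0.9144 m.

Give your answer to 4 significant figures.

0.7763 km × 1000 → 776.3 m
1590 yd × 0.9144 → 1453.9 m
1.422×10⁴ ft × 0.3048 → 4334.26 m
1.767 nmi × 1852 → 3272.48 m
Result: 776.3 + 1453.9 + 4334.26 − 3272.48 = 3291.98 m

3292 m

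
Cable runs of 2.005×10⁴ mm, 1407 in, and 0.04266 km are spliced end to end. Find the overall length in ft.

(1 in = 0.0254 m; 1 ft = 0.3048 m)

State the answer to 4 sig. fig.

323.0 ft

2.005×10⁴ mm × 0.001 = 20.05 m
1407 in × 0.0254 = 35.7378 m
0.04266 km × 1000 = 42.66 m
Total: 20.05 + 35.7378 + 42.66 = 98.4478 m
In ft: 98.4478 / 0.3048 = 322.991 ft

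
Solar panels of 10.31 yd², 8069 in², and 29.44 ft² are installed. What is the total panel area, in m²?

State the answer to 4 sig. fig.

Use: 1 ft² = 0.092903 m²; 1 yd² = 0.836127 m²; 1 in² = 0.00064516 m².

10.31 yd² × 0.836127 → 8.62047 m²
8069 in² × 0.00064516 → 5.2058 m²
29.44 ft² × 0.092903 → 2.73506 m²
Sum: 8.62047 + 5.2058 + 2.73506 = 16.5613 m²

16.56 m²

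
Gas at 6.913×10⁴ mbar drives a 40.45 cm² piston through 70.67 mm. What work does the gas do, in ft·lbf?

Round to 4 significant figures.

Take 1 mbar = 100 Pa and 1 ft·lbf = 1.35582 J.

1458 ft·lbf

6.913×10⁴ mbar → 6.913×10⁶ Pa
40.45 cm² → 0.004045 m²
F = P × A = 6.913×10⁶ × 0.004045 = 27963.1 N
70.67 mm → 0.07067 m
W = F × d = 27963.1 × 0.07067 = 1976.15 J
In ft·lbf: 1976.15 / 1.35582 = 1457.53 ft·lbf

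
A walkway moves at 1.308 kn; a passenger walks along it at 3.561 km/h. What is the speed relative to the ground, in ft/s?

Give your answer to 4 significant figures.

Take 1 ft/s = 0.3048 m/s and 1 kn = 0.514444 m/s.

1.308 kn × 0.514444 = 0.672893 m/s
3.561 km/h × (1/3.6) = 0.989167 m/s
Sum: 0.672893 + 0.989167 = 1.66206 m/s
In ft/s: 1.66206 / 0.3048 = 5.45295 ft/s

5.453 ft/s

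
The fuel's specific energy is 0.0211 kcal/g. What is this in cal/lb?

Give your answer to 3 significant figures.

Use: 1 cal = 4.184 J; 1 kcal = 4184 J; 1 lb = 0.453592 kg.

0.0211 kcal/g × 4184 J/kcal ÷ 0.001 kg/g = 88282.4 J/kg
88282.4 J/kg ÷ 4.184 J/cal × 0.453592 kg/lb = 9570.79 cal/lb

9570 cal/lb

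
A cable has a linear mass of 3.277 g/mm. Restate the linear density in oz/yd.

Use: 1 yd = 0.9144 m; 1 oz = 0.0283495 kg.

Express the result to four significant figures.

105.7 oz/yd

3.277 g/mm × 0.001 kg/g ÷ 0.001 m/mm = 3.277 kg/m
3.277 kg/m ÷ 0.0283495 kg/oz × 0.9144 m/yd = 105.698 oz/yd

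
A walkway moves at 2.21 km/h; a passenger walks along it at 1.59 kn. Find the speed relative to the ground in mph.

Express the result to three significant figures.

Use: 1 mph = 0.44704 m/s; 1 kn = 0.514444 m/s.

3.20 mph

2.21 km/h × (1/3.6) → 0.613889 m/s
1.59 kn × 0.514444 → 0.817966 m/s
Combined: 0.613889 + 0.817966 = 1.43186 m/s
In mph: 1.43186 / 0.44704 = 3.20298 mph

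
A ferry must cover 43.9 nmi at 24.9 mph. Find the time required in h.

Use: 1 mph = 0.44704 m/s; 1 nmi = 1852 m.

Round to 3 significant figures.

43.9 nmi × 1852 = 81302.8 m
24.9 mph × 0.44704 = 11.1313 m/s
t = d / v = 81302.8 m / 11.1313 m/s = 7303.98 s
7303.98 s ÷ (3600 s/h) = 2.02888 h

2.03 h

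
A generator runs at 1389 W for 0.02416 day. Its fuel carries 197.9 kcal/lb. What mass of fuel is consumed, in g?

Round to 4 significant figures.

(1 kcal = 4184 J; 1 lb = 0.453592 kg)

0.02416 day → 2087.42 s
E = P × t = 1389 × 2087.42 = 2.89943×10⁶ J
197.9 kcal/lb → 1.82546×10⁶ J/kg
m = E / e_s = 2.89943×10⁶ / 1.82546×10⁶ = 1.58833 kg
In g: 1.58833 / 0.001 = 1588.33 g

1588 g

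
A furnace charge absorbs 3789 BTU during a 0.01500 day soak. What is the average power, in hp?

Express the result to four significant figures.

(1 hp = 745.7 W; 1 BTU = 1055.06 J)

4.136 hp

3789 BTU × 1055.06 = 3.99762×10⁶ J
0.01500 day × 86400 = 1296 s
P = E / t = 3.99762×10⁶ J / 1296 s = 3084.58 W
3084.58 W ÷ (745.7 W/hp) = 4.13649 hp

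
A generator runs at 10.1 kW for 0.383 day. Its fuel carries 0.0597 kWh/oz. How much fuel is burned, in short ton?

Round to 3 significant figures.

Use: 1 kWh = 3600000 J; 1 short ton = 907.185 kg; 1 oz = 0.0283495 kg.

10.1 kW → 10100 W
0.383 day → 33091.2 s
E = P × t = 10100 × 33091.2 = 3.34221×10⁸ J
0.0597 kWh/oz → 7.58109×10⁶ J/kg
m = E / e_s = 3.34221×10⁸ / 7.58109×10⁶ = 44.0861 kg
In short ton: 44.0861 / 907.185 = 0.0485966 short ton

0.0486 short ton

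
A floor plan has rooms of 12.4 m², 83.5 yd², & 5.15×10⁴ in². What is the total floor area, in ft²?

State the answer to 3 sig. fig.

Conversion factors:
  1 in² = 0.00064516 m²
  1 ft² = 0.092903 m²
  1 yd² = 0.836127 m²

1240 ft²

12.4 m² (already m²)
83.5 yd² × 0.836127 = 69.8166 m²
5.15×10⁴ in² × 0.00064516 = 33.2257 m²
Total: 12.4 + 69.8166 + 33.2257 = 115.442 m²
In ft²: 115.442 / 0.092903 = 1242.61 ft²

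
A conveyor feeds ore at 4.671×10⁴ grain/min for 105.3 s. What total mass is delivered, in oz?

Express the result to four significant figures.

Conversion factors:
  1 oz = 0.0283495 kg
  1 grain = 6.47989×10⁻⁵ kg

4.671×10⁴ grain/min → 0.0504459 kg/s
m = ṁ × t = 0.0504459 × 105.3 = 5.31195 kg
In oz: 5.31195 / 0.0283495 = 187.374 oz

187.4 oz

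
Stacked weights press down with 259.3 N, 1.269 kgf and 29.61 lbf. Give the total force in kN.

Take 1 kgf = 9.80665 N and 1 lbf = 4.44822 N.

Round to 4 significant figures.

0.4035 kN

259.3 N (already N)
1.269 kgf × 9.80665 = 12.4446 N
29.61 lbf × 4.44822 = 131.712 N
Total: 259.3 + 12.4446 + 131.712 = 403.457 N
In kN: 403.457 / 1000 = 0.403457 kN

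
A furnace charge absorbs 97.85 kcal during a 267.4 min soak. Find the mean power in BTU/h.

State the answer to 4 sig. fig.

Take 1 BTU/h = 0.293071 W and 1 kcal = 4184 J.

87.07 BTU/h

97.85 kcal × 4184 = 409404 J
267.4 min × 60 = 16044 s
P = E / t = 409404 J / 16044 s = 25.5176 W
25.5176 W ÷ (0.293071 W/BTU/h) = 87.0697 BTU/h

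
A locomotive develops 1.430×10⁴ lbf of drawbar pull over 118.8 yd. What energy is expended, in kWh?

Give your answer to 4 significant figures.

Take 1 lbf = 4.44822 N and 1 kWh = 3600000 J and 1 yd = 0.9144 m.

1.430×10⁴ lbf × 4.44822 → 63609.5 N
118.8 yd × 0.9144 → 108.631 m
W = F × d = 63609.5 N × 108.631 m = 6.90996×10⁶ J
6.90996×10⁶ J ÷ (3600000 J/kWh) = 1.91943 kWh

1.919 kWh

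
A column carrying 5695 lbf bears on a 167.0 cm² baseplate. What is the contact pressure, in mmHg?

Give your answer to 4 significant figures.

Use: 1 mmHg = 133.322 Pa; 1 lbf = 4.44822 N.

1.138×10⁴ mmHg

5695 lbf × 4.44822 → 25332.6 N
167.0 cm² × 0.0001 → 0.0167 m²
P = F / A = 25332.6 N / 0.0167 m² = 1.51692×10⁶ Pa
1.51692×10⁶ Pa ÷ (133.322 Pa/mmHg) = 11377.9 mmHg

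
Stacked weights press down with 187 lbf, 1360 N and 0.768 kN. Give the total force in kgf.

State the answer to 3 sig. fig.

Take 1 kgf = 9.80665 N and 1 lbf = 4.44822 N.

302 kgf

187 lbf × 4.44822 = 831.817 N
1360 N (already N)
0.768 kN × 1000 = 768 N
Combined: 831.817 + 1360 + 768 = 2959.82 N
In kgf: 2959.82 / 9.80665 = 301.818 kgf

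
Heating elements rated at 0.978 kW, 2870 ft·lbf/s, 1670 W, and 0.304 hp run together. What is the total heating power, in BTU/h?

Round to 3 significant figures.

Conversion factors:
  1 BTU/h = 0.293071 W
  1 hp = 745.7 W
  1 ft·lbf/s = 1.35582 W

2.31×10⁴ BTU/h

0.978 kW × 1000 → 978 W
2870 ft·lbf/s × 1.35582 → 3891.2 W
1670 W (already W)
0.304 hp × 745.7 → 226.693 W
Total: 978 + 3891.2 + 1670 + 226.693 = 6765.89 W
In BTU/h: 6765.89 / 0.293071 = 23086.2 BTU/h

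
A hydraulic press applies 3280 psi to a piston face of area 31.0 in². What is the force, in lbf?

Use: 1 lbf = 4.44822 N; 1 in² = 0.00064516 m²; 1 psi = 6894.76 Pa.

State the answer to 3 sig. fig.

1.02×10⁵ lbf

3280 psi × 6894.76 = 2.26148×10⁷ Pa
31.0 in² × 0.00064516 = 0.02 m²
F = P × A = 2.26148×10⁷ Pa × 0.02 m² = 452296 N
452296 N ÷ (4.44822 N/lbf) = 101680 lbf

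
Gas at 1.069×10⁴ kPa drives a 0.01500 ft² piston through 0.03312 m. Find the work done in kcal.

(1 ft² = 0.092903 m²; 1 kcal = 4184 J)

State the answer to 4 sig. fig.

1.069×10⁴ kPa → 1.069×10⁷ Pa
0.01500 ft² → 0.00139354 m²
F = P × A = 1.069×10⁷ × 0.00139354 = 14896.9 N
W = F × d = 14896.9 × 0.03312 = 493.385 J
In kcal: 493.385 / 4184 = 0.117922 kcal

0.1179 kcal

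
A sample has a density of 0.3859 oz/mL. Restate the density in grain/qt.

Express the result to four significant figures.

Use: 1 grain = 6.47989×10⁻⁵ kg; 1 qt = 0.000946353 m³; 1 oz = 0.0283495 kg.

1.598×10⁵ grain/qt

0.3859 oz/mL × 0.0283495 kg/oz ÷ 10⁻⁶ m³/mL = 10940.1 kg/m³
10940.1 kg/m³ ÷ 6.47989×10⁻⁵ kg/grain × 0.000946353 m³/qt = 159774 grain/qt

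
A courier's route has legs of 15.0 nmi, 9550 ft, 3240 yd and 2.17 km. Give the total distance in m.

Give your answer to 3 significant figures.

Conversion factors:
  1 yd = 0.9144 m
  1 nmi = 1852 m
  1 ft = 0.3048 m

15.0 nmi × 1852 → 27780 m
9550 ft × 0.3048 → 2910.84 m
3240 yd × 0.9144 → 2962.66 m
2.17 km × 1000 → 2170 m
Sum: 27780 + 2910.84 + 2962.66 + 2170 = 35823.5 m

3.58×10⁴ m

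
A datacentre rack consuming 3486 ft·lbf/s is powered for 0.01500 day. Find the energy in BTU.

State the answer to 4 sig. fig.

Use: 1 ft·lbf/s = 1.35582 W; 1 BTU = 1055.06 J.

5806 BTU

3486 ft·lbf/s × 1.35582 = 4726.39 W
0.01500 day × 86400 = 1296 s
E = P × t = 4726.39 W × 1296 s = 6.1254×10⁶ J
6.1254×10⁶ J ÷ (1055.06 J/BTU) = 5805.74 BTU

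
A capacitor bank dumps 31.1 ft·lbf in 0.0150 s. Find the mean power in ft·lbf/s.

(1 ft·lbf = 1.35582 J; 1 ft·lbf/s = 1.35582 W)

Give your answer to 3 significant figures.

31.1 ft·lbf × 1.35582 → 42.166 J
P = E / t = 42.166 J / 0.015 s = 2811.07 W
2811.07 W ÷ (1.35582 W/ft·lbf/s) = 2073.34 ft·lbf/s

2070 ft·lbf/s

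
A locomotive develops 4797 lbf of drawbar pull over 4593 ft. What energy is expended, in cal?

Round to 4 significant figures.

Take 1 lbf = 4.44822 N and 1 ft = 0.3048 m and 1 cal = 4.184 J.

7.140×10⁶ cal

4797 lbf × 4.44822 → 21338.1 N
4593 ft × 0.3048 → 1399.95 m
W = F × d = 21338.1 N × 1399.95 m = 2.98723×10⁷ J
2.98723×10⁷ J ÷ (4.184 J/cal) = 7.13965×10⁶ cal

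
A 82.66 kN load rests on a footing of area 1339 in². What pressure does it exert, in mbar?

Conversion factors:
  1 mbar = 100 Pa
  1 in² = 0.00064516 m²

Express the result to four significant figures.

82.66 kN × 1000 = 82660 N
1339 in² × 0.00064516 = 0.863869 m²
P = F / A = 82660 N / 0.863869 m² = 95685.8 Pa
95685.8 Pa ÷ (100 Pa/mbar) = 956.858 mbar

956.9 mbar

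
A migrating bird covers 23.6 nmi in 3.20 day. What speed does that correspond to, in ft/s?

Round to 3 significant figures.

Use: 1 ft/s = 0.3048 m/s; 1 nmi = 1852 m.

23.6 nmi × 1852 → 43707.2 m
3.20 day × 86400 → 276480 s
v = d / t = 43707.2 m / 276480 s = 0.158084 m/s
0.158084 m/s ÷ (0.3048 m/s/ft/s) = 0.518648 ft/s

0.519 ft/s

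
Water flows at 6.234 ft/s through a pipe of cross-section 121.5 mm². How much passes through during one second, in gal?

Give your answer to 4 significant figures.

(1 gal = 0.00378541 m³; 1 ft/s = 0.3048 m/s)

6.234 ft/s × 0.3048 = 1.90012 m/s
121.5 mm² × 10⁻⁶ = 1.215×10⁻⁴ m²
V = v × A × t = 1.90012 m/s × 1.215×10⁻⁴ m² × 1 s = 2.30865×10⁻⁴ m³
2.30865×10⁻⁴ m³ ÷ (0.00378541 m³/gal) = 0.0609881 gal

0.06099 gal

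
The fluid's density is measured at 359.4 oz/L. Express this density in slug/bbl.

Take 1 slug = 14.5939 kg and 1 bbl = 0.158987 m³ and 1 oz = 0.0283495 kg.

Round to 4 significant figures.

359.4 oz/L × 0.0283495 kg/oz ÷ 0.001 m³/L = 10188.8 kg/m³
10188.8 kg/m³ ÷ 14.5939 kg/slug × 0.158987 m³/bbl = 110.998 slug/bbl

111.0 slug/bbl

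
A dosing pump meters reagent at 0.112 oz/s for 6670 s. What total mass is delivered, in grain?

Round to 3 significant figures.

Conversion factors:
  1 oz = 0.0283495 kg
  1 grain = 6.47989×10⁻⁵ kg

0.112 oz/s → 0.00317514 kg/s
m = ṁ × t = 0.00317514 × 6670 = 21.1782 kg
In grain: 21.1782 / 6.47989×10⁻⁵ = 326830 grain

3.27×10⁵ grain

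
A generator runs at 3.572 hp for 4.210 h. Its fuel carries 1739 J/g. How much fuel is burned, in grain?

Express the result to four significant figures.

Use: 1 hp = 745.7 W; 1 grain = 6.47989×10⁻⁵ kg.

3.572 hp → 2663.64 W
4.210 h → 15156 s
E = P × t = 2663.64 × 15156 = 4.03701×10⁷ J
1739 J/g → 1.739×10⁶ J/kg
m = E / e_s = 4.03701×10⁷ / 1.739×10⁶ = 23.2145 kg
In grain: 23.2145 / 6.47989×10⁻⁵ = 358255 grain

3.583×10⁵ grain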